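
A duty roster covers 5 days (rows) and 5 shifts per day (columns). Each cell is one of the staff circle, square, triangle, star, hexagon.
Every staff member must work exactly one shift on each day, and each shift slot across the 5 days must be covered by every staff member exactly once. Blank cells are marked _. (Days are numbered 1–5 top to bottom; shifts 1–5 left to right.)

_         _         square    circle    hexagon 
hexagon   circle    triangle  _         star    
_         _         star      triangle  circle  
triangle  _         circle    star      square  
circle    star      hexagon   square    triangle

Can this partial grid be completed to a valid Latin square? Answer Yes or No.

No

Day 2, shift 4: day 2 together with shift 4 already contain {circle, square, triangle, star, hexagon} — every symbol — so nothing can go there. The grid has no valid completion.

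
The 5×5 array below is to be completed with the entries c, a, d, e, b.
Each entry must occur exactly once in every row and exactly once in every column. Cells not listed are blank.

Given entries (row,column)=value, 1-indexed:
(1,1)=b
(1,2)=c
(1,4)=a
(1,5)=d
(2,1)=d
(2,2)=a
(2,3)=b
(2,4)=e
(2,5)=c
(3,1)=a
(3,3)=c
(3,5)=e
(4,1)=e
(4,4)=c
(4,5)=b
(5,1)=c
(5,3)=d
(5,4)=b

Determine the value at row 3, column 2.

b

Row 1, column 3: row 1 has {c, a, d, b} and column 3 has {c, d, b}, leaving only e.
Row 3, column 4: row 3 has {c, a, e} and column 4 has {c, a, e, b}, leaving only d.
Row 3 already has {c, a, d, e} and column 2 already has {c, a}, so row 3, column 2 must be b.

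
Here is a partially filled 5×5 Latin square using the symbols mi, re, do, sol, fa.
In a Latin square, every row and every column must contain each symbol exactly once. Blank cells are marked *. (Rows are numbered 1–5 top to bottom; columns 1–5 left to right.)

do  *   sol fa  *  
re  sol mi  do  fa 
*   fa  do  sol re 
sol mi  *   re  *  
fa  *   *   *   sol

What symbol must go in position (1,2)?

re

Row 1 already has {do, sol, fa} and column 2 already has {mi, sol, fa}, so row 1, column 2 must be re.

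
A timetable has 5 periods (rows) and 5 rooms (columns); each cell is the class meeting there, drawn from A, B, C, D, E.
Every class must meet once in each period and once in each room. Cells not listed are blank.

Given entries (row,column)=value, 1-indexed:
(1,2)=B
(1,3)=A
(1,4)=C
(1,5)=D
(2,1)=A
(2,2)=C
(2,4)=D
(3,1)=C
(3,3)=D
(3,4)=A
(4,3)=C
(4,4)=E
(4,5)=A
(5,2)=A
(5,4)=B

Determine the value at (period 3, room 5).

B

Period 1, room 1: period 1 has {A, B, C, D} and room 1 has {A, C}, leaving only E.
Period 3, room 2: period 3 has {A, C, D} and room 2 has {A, B, C}, leaving only E.
Period 3 already has {A, C, D, E} and room 5 already has {A, D}, so period 3, room 5 must be B.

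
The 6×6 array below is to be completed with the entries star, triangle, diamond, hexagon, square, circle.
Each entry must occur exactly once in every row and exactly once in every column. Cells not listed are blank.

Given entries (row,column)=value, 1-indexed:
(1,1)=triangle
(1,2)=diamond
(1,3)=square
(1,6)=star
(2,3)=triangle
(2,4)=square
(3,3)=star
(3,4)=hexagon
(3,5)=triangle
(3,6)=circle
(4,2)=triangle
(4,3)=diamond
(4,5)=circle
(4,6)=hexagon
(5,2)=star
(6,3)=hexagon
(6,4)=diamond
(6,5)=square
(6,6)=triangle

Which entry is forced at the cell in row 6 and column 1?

Row 1, column 4: row 1 has {star, triangle, diamond, square} and column 4 has {diamond, hexagon, square}, leaving only circle.
Row 1, column 5: row 1 has {star, triangle, diamond, square, circle} and column 5 has {triangle, square, circle}, leaving only hexagon.
Row 2, column 6: row 2 has {triangle, square} and column 6 has {star, triangle, hexagon, circle}, leaving only diamond.
Row 2, column 5: row 2 has {triangle, diamond, square} and column 5 has {triangle, hexagon, square, circle}, leaving only star.
Row 3, column 2: row 3 has {star, triangle, hexagon, circle} and column 2 has {star, triangle, diamond}, leaving only square.
Row 3, column 1: row 3 has {star, triangle, hexagon, square, circle} and column 1 has {triangle}, leaving only diamond.
Row 4, column 4: row 4 has {triangle, diamond, hexagon, circle} and column 4 has {diamond, hexagon, square, circle}, leaving only star.
Row 4, column 1: row 4 has {star, triangle, diamond, hexagon, circle} and column 1 has {triangle, diamond}, leaving only square.
Row 5, column 3: row 5 has {star} and column 3 has {star, triangle, diamond, hexagon, square}, leaving only circle.
Row 5, column 1: row 5 has {star, circle} and column 1 has {triangle, diamond, square}, leaving only hexagon.
Row 2, column 1: row 2 has {star, triangle, diamond, square} and column 1 has {triangle, diamond, hexagon, square}, leaving only circle.
Row 6 already has {triangle, diamond, hexagon, square} and column 1 already has {triangle, diamond, hexagon, square, circle}, so row 6, column 1 must be star.

star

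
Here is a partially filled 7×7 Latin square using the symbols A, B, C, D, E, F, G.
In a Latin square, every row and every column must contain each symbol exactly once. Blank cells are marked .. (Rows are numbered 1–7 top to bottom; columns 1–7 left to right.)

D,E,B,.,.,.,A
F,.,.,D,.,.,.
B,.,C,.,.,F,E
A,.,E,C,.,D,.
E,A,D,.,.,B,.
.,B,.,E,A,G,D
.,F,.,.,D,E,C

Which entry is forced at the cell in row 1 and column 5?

F

Row 1, column 6: row 1 has {A, B, D, E} and column 6 has {B, D, E, F, G}, leaving only C.
Row 2, column 6: row 2 has {D, F} and column 6 has {B, C, D, E, F, G}, leaving only A.
Row 2, column 3: row 2 has {A, D, F} and column 3 has {B, C, D, E}, leaving only G.
Row 2, column 2: row 2 has {A, D, F, G} and column 2 has {A, B, E, F}, leaving only C.
Row 2, column 7: row 2 has {A, C, D, F, G} and column 7 has {A, C, D, E}, leaving only B.
Row 2, column 5: row 2 has {A, B, C, D, F, G} and column 5 has {A, D}, leaving only E.
Row 3, column 5: row 3 has {B, C, E, F} and column 5 has {A, D, E}, leaving only G.
Row 1 already has {A, B, C, D, E} and column 5 already has {A, D, E, G}, so row 1, column 5 must be F.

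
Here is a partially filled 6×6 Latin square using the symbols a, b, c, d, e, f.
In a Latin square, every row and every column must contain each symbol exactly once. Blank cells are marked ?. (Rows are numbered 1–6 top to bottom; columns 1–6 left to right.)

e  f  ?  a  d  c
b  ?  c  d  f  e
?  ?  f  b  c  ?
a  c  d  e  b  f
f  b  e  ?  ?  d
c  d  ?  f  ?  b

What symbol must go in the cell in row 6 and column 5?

e

Row 1, column 3: row 1 has {a, c, d, e, f} and column 3 has {c, d, e, f}, leaving only b.
Row 2, column 2: row 2 has {b, c, d, e, f} and column 2 has {b, c, d, f}, leaving only a.
Row 3, column 1: row 3 has {b, c, f} and column 1 has {a, b, c, e, f}, leaving only d.
Row 3, column 2: row 3 has {b, c, d, f} and column 2 has {a, b, c, d, f}, leaving only e.
Row 3, column 6: row 3 has {b, c, d, e, f} and column 6 has {b, c, d, e, f}, leaving only a.
Row 5, column 4: row 5 has {b, d, e, f} and column 4 has {a, b, d, e, f}, leaving only c.
Row 5, column 5: row 5 has {b, c, d, e, f} and column 5 has {b, c, d, f}, leaving only a.
Row 6 already has {b, c, d, f} and column 5 already has {a, b, c, d, f}, so row 6, column 5 must be e.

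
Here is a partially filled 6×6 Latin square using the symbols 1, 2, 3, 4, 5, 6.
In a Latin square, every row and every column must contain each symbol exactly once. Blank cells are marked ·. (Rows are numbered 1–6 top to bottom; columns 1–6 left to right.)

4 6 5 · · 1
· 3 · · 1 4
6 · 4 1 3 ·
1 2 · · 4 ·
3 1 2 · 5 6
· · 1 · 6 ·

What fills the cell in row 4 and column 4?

Row 1, column 5: row 1 has {1, 4, 5, 6} and column 5 has {1, 3, 4, 5, 6}, leaving only 2.
Row 1, column 4: row 1 has {1, 2, 4, 5, 6} and column 4 has {1}, leaving only 3.
Row 2, column 3: row 2 has {1, 3, 4} and column 3 has {1, 2, 4, 5}, leaving only 6.
Row 3, column 2: row 3 has {1, 3, 4, 6} and column 2 has {1, 2, 3, 6}, leaving only 5.
Row 3, column 6: row 3 has {1, 3, 4, 5, 6} and column 6 has {1, 4, 6}, leaving only 2.
Row 4, column 3: row 4 has {1, 2, 4} and column 3 has {1, 2, 4, 5, 6}, leaving only 3.
Row 4, column 6: row 4 has {1, 2, 3, 4} and column 6 has {1, 2, 4, 6}, leaving only 5.
Row 4 already has {1, 2, 3, 4, 5} and column 4 already has {1, 3}, so row 4, column 4 must be 6.

6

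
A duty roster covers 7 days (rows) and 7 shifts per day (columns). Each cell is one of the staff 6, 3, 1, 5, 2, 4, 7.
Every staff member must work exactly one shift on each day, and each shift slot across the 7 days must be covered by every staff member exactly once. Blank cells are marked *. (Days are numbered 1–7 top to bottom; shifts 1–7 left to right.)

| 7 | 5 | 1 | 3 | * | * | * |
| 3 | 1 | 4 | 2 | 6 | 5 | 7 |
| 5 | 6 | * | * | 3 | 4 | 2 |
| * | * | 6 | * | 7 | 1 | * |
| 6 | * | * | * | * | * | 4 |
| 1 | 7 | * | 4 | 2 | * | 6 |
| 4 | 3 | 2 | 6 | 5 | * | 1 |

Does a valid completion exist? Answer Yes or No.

No

Day 1, shift 7: day 1 together with shift 7 already contain {6, 3, 1, 5, 2, 4, 7} — every symbol — so nothing can go there. The grid has no valid completion.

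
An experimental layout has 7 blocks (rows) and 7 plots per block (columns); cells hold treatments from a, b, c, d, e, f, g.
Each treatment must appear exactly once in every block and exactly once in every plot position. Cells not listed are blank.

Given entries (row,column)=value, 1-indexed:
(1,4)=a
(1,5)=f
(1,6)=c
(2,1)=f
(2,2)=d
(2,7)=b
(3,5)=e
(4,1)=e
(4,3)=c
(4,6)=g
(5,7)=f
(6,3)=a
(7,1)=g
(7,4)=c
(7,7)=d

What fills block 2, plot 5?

c

Block 4, plot 7: block 4 has {c, e, g} and plot 7 has {b, d, f}, leaving only a.
Block 2, plot 5 is narrowed to {a, c, g}.
If it were a, then block 2, plot 4 would be left with no valid symbol.
If it were g, then block 2, plot 4 would be left with no valid symbol.
So block 2, plot 5 must be c.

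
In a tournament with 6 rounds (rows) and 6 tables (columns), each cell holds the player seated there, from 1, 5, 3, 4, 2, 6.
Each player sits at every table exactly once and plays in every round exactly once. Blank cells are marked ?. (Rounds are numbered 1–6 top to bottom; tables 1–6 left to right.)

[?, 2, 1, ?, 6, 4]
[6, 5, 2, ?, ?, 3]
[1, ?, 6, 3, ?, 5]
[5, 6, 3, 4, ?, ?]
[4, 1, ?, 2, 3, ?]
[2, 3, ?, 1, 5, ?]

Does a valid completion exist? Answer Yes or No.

No

Round 2, table 4: round 2 together with table 4 already contain {1, 5, 3, 4, 2, 6} — every symbol — so nothing can go there. The grid has no valid completion.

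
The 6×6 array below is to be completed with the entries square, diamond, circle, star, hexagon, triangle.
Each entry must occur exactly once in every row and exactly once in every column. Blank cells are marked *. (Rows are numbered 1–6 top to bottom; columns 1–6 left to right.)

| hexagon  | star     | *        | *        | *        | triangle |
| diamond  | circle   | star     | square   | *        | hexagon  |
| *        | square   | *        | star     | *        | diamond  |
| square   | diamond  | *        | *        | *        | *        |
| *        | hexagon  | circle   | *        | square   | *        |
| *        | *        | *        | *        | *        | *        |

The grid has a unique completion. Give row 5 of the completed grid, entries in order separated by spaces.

Row 5, column 6: row 5 has {square, circle, hexagon} and column 6 has {diamond, hexagon, triangle}, leaving only star.
Row 5, column 1: row 5 has {square, circle, star, hexagon} and column 1 has {square, diamond, hexagon}, leaving only triangle.
Row 5, column 4: row 5 has {square, circle, star, hexagon, triangle} and column 4 has {square, star}, leaving only diamond.
So row 5 reads: triangle hexagon circle diamond square star.

triangle hexagon circle diamond square star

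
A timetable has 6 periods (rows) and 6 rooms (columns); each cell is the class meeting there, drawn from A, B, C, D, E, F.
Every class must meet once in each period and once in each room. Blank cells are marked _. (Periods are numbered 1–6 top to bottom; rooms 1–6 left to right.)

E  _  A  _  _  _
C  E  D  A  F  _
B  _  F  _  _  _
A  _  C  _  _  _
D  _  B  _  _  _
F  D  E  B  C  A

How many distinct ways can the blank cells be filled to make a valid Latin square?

20

Period 1, room 2: eliminating its period and room leaves {B, C, F}.
Period 1, room 4: eliminating its period and room leaves {C, D, F}.
Period 1, room 5: eliminating its period and room leaves {B, D}.
Period 1, room 6: eliminating its period and room leaves {B, C, D, F}.
Period 2, room 6: eliminating its period and room leaves {B}.
Period 3, room 2: eliminating its period and room leaves {A, C}.
Period 3, room 4: eliminating its period and room leaves {C, D, E}.
Period 3, room 5: eliminating its period and room leaves {A, D, E}.
Period 3, room 6: eliminating its period and room leaves {C, D, E}.
Period 4, room 2: eliminating its period and room leaves {B, F}.
Period 4, room 4: eliminating its period and room leaves {D, E, F}.
Period 4, room 5: eliminating its period and room leaves {B, D, E}.
Period 4, room 6: eliminating its period and room leaves {B, D, E, F}.
Period 5, room 2: eliminating its period and room leaves {A, C, F}.
Period 5, room 4: eliminating its period and room leaves {C, E, F}.
Period 5, room 5: eliminating its period and room leaves {A, E}.
Period 5, room 6: eliminating its period and room leaves {C, E, F}.
Enumerating the assignments across these blanks that avoid any period or room repeat gives 20 completions.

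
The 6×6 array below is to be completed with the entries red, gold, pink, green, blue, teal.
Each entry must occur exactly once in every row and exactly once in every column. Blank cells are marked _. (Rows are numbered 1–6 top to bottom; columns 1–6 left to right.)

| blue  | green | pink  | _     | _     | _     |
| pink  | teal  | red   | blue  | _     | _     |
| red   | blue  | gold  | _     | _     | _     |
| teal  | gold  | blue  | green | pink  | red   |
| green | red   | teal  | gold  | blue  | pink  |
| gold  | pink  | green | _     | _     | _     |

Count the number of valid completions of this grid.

Row 1, column 4: eliminating its row and column leaves {red, teal}.
Row 1, column 5: eliminating its row and column leaves {red, gold, teal}.
Row 1, column 6: eliminating its row and column leaves {gold, teal}.
Row 2, column 5: eliminating its row and column leaves {gold, green}.
Row 2, column 6: eliminating its row and column leaves {gold, green}.
Row 3, column 4: eliminating its row and column leaves {pink, teal}.
Row 3, column 5: eliminating its row and column leaves {green, teal}.
Row 3, column 6: eliminating its row and column leaves {green, teal}.
Row 6, column 4: eliminating its row and column leaves {red, teal}.
Row 6, column 5: eliminating its row and column leaves {red, teal}.
Row 6, column 6: eliminating its row and column leaves {blue, teal}.
Enumerating the assignments across these blanks that avoid any row or column repeat gives 3 completions.

3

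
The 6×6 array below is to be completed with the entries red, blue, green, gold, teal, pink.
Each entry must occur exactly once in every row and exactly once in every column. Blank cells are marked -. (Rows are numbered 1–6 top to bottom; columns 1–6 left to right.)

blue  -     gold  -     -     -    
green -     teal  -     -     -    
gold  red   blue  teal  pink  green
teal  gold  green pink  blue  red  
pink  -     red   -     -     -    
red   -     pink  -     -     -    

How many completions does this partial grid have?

Row 1, column 2: eliminating its row and column leaves {green, teal, pink}.
Row 1, column 4: eliminating its row and column leaves {red, green}.
Row 1, column 5: eliminating its row and column leaves {red, green, teal}.
Row 1, column 6: eliminating its row and column leaves {teal, pink}.
Row 2, column 2: eliminating its row and column leaves {blue, pink}.
Row 2, column 4: eliminating its row and column leaves {red, blue, gold}.
Row 2, column 5: eliminating its row and column leaves {red, gold}.
Row 2, column 6: eliminating its row and column leaves {blue, gold, pink}.
Row 5, column 2: eliminating its row and column leaves {blue, green, teal}.
Row 5, column 4: eliminating its row and column leaves {blue, green, gold}.
Row 5, column 5: eliminating its row and column leaves {green, gold, teal}.
Row 5, column 6: eliminating its row and column leaves {blue, gold, teal}.
Row 6, column 2: eliminating its row and column leaves {blue, green, teal}.
Row 6, column 4: eliminating its row and column leaves {blue, green, gold}.
Row 6, column 5: eliminating its row and column leaves {green, gold, teal}.
Row 6, column 6: eliminating its row and column leaves {blue, gold, teal}.
Enumerating the assignments across these blanks that avoid any row or column repeat gives 20 completions.

20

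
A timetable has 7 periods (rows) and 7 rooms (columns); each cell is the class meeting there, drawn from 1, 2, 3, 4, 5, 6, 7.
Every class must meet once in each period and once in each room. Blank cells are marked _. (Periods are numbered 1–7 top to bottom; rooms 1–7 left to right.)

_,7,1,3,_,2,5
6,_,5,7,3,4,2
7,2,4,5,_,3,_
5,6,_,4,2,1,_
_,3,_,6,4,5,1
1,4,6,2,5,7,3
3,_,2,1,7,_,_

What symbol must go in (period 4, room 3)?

3

Period 1, room 1: period 1 has {1, 2, 3, 5, 7} and room 1 has {1, 3, 5, 6, 7}, leaving only 4.
Period 1, room 5: period 1 has {1, 2, 3, 4, 5, 7} and room 5 has {2, 3, 4, 5, 7}, leaving only 6.
Period 2, room 2: period 2 has {2, 3, 4, 5, 6, 7} and room 2 has {2, 3, 4, 6, 7}, leaving only 1.
Period 3, room 5: period 3 has {2, 3, 4, 5, 7} and room 5 has {2, 3, 4, 5, 6, 7}, leaving only 1.
Period 3, room 7: period 3 has {1, 2, 3, 4, 5, 7} and room 7 has {1, 2, 3, 5}, leaving only 6.
Period 4, room 7: period 4 has {1, 2, 4, 5, 6} and room 7 has {1, 2, 3, 5, 6}, leaving only 7.
Period 4 already has {1, 2, 4, 5, 6, 7} and room 3 already has {1, 2, 4, 5, 6}, so period 4, room 3 must be 3.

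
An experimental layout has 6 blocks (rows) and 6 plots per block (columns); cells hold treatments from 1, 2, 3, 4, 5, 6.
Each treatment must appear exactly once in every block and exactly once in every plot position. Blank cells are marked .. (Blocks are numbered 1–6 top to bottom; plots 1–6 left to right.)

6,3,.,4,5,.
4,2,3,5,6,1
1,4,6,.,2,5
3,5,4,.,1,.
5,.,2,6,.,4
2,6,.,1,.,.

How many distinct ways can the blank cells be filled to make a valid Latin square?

1

Block 1, plot 3: eliminating its block and plot leaves {1}.
Block 1, plot 6: eliminating its block and plot leaves {2}.
Block 3, plot 4: eliminating its block and plot leaves {3}.
Block 4, plot 4: eliminating its block and plot leaves {2}.
Block 4, plot 6: eliminating its block and plot leaves {2, 6}.
Block 5, plot 2: eliminating its block and plot leaves {1}.
Block 5, plot 5: eliminating its block and plot leaves {3}.
Block 6, plot 3: eliminating its block and plot leaves {5}.
Block 6, plot 5: eliminating its block and plot leaves {3, 4}.
Block 6, plot 6: eliminating its block and plot leaves {3}.
Only one assignment across all blanks avoids any block or plot repeat, giving 1 completion.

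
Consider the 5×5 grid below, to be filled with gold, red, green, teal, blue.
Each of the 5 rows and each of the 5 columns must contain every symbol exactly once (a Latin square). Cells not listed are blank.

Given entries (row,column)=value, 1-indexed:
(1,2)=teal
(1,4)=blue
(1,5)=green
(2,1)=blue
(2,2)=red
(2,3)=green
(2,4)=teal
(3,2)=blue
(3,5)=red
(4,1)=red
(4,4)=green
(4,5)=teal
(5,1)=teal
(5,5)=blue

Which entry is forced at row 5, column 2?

green

Row 1, column 1: row 1 has {green, teal, blue} and column 1 has {red, teal, blue}, leaving only gold.
Row 1, column 3: row 1 has {gold, green, teal, blue} and column 3 has {green}, leaving only red.
Row 2, column 5: row 2 has {red, green, teal, blue} and column 5 has {red, green, teal, blue}, leaving only gold.
Row 3, column 1: row 3 has {red, blue} and column 1 has {gold, red, teal, blue}, leaving only green.
Row 3, column 4: row 3 has {red, green, blue} and column 4 has {green, teal, blue}, leaving only gold.
Row 3, column 3: row 3 has {gold, red, green, blue} and column 3 has {red, green}, leaving only teal.
Row 4, column 2: row 4 has {red, green, teal} and column 2 has {red, teal, blue}, leaving only gold.
Row 5 already has {teal, blue} and column 2 already has {gold, red, teal, blue}, so row 5, column 2 must be green.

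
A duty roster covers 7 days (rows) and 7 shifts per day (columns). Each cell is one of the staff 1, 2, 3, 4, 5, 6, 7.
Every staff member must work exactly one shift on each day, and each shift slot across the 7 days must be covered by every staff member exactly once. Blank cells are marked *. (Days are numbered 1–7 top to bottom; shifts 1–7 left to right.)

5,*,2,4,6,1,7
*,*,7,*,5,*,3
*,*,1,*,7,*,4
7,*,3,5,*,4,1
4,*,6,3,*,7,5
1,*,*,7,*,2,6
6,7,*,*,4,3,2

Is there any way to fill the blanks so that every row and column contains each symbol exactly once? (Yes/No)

Day 1, shift 2: day 1 has {1, 2, 4, 5, 6, 7} and shift 2 has {7}, so it must be 3.
Day 2, shift 1: day 2 has {3, 5, 7} and shift 1 has {1, 4, 5, 6, 7}, so it must be 2.
Day 2, shift 6: day 2 has {2, 3, 5, 7} and shift 6 has {1, 2, 3, 4, 7}, so it must be 6.
Day 2, shift 4: day 2 has {2, 3, 5, 6, 7} and shift 4 has {3, 4, 5, 7}, so it must be 1.
Now day 7, shift 4: day 7 together with shift 4 already contain {1, 2, 3, 4, 5, 6, 7} — every symbol — so nothing can go there. The grid has no valid completion.

No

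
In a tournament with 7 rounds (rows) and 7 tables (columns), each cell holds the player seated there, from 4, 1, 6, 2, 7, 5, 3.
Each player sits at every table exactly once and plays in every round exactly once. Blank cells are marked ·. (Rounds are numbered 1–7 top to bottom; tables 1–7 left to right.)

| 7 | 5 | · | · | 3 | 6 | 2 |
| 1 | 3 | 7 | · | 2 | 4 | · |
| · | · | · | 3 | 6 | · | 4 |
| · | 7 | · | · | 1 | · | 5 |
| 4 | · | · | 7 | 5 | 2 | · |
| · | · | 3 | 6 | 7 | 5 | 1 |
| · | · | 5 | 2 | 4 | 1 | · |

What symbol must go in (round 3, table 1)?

5

Round 2, table 4: round 2 has {4, 1, 2, 7, 3} and table 4 has {6, 2, 7, 3}, leaving only 5.
Round 2, table 7: round 2 has {4, 1, 2, 7, 5, 3} and table 7 has {4, 1, 2, 5}, leaving only 6.
Round 3, table 6: round 3 has {4, 6, 3} and table 6 has {4, 1, 6, 2, 5}, leaving only 7.
Round 4, table 4: round 4 has {1, 7, 5} and table 4 has {6, 2, 7, 5, 3}, leaving only 4.
Round 1, table 4: round 1 has {6, 2, 7, 5, 3} and table 4 has {4, 6, 2, 7, 5, 3}, leaving only 1.
Round 1, table 3: round 1 has {1, 6, 2, 7, 5, 3} and table 3 has {7, 5, 3}, leaving only 4.
Round 4, table 6: round 4 has {4, 1, 7, 5} and table 6 has {4, 1, 6, 2, 7, 5}, leaving only 3.
Round 5, table 7: round 5 has {4, 2, 7, 5} and table 7 has {4, 1, 6, 2, 5}, leaving only 3.
Round 6, table 1: round 6 has {1, 6, 7, 5, 3} and table 1 has {4, 1, 7}, leaving only 2.
Round 3 already has {4, 6, 7, 3} and table 1 already has {4, 1, 2, 7}, so round 3, table 1 must be 5.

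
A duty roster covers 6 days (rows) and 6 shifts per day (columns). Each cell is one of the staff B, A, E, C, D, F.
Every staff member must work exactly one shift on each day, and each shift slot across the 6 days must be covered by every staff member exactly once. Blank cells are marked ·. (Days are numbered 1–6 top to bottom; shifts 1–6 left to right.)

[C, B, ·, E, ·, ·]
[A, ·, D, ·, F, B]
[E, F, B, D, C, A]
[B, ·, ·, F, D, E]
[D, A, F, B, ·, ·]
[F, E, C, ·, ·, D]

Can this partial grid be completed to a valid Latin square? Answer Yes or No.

No

Day 1, shift 3: day 1 has {B, E, C} and shift 3 has {B, C, D, F}, so it must be A.
Now day 1, shift 5: day 1 together with shift 5 already contain {B, A, E, C, D, F} — every symbol — so nothing can go there. The grid has no valid completion.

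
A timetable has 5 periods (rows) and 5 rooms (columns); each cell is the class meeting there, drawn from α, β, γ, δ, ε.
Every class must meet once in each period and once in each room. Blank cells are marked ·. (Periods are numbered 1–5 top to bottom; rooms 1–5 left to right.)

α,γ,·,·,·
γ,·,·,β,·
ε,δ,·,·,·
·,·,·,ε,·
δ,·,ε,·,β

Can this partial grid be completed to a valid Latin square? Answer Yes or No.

No

Period 1, room 4: period 1 has {α, γ} and room 4 has {β, ε}, so it must be δ.
Period 1, room 3: period 1 has {α, γ, δ} and room 3 has {ε}, so it must be β.
Period 1, room 5: period 1 has {α, β, γ, δ} and room 5 has {β}, so it must be ε.
Period 4, room 1: period 4 has {ε} and room 1 has {α, γ, δ, ε}, so it must be β.
Period 4, room 2: period 4 has {β, ε} and room 2 has {γ, δ}, so it must be α.
Now period 5, room 2: period 5 together with room 2 already contain {α, β, γ, δ, ε} — every symbol — so nothing can go there. The grid has no valid completion.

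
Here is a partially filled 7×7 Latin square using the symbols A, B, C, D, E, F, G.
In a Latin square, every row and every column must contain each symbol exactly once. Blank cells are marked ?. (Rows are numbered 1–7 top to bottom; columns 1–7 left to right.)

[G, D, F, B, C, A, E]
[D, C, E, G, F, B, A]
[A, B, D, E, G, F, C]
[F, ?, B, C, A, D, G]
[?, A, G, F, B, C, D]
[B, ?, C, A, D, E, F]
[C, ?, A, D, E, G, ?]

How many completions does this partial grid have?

Row 4, column 2: eliminating its row and column leaves {E}.
Row 5, column 1: eliminating its row and column leaves {E}.
Row 6, column 2: eliminating its row and column leaves {G}.
Row 7, column 2: eliminating its row and column leaves {F}.
Row 7, column 7: eliminating its row and column leaves {B}.
Only one assignment across all blanks avoids any row or column repeat, giving 1 completion.

1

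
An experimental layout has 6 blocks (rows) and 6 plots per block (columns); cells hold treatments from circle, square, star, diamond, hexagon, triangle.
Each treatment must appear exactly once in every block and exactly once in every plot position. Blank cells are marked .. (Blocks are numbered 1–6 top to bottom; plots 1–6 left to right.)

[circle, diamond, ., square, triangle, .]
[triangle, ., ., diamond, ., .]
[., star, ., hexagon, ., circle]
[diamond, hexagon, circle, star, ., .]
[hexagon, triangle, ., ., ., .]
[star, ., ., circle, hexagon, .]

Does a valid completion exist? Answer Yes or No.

No

Block 5, plot 4: block 5 together with plot 4 already contain {circle, square, star, diamond, hexagon, triangle} — every symbol — so nothing can go there. The grid has no valid completion.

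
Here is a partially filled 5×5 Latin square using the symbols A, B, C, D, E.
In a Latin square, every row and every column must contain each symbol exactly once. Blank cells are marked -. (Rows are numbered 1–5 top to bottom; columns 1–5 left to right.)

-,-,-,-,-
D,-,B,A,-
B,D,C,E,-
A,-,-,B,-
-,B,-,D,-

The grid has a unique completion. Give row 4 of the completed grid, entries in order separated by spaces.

Row 1, column 4: row 1 has {} and column 4 has {A, B, D, E}, leaving only C.
Row 1, column 1: row 1 has {C} and column 1 has {A, B, D}, leaving only E.
Row 1, column 2: row 1 has {C, E} and column 2 has {B, D}, leaving only A.
Row 1, column 3: row 1 has {A, C, E} and column 3 has {B, C}, leaving only D.
Row 4, column 3: row 4 has {A, B} and column 3 has {B, C, D}, leaving only E.
Row 4, column 2: row 4 has {A, B, E} and column 2 has {A, B, D}, leaving only C.
Row 4, column 5: row 4 has {A, B, C, E} and column 5 has {}, leaving only D.
So row 4 reads: A C E B D.

A C E B D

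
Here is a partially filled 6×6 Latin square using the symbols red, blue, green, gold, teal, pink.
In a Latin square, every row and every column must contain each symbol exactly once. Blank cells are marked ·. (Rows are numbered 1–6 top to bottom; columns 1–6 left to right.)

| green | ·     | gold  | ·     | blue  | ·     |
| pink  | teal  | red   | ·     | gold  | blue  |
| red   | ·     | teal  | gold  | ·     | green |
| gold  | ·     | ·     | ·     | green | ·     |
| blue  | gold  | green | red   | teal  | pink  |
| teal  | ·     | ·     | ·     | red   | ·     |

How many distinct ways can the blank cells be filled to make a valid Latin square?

Row 1, column 2: eliminating its row and column leaves {red, pink}.
Row 1, column 4: eliminating its row and column leaves {teal, pink}.
Row 1, column 6: eliminating its row and column leaves {red, teal}.
Row 2, column 4: eliminating its row and column leaves {green}.
Row 3, column 2: eliminating its row and column leaves {blue, pink}.
Row 3, column 5: eliminating its row and column leaves {pink}.
Row 4, column 2: eliminating its row and column leaves {red, blue, pink}.
Row 4, column 3: eliminating its row and column leaves {blue, pink}.
Row 4, column 4: eliminating its row and column leaves {blue, teal, pink}.
Row 4, column 6: eliminating its row and column leaves {red, teal}.
Row 6, column 2: eliminating its row and column leaves {blue, green, pink}.
Row 6, column 3: eliminating its row and column leaves {blue, pink}.
Row 6, column 4: eliminating its row and column leaves {blue, green, pink}.
Row 6, column 6: eliminating its row and column leaves {gold}.
Enumerating the assignments across these blanks that avoid any row or column repeat gives 3 completions.

3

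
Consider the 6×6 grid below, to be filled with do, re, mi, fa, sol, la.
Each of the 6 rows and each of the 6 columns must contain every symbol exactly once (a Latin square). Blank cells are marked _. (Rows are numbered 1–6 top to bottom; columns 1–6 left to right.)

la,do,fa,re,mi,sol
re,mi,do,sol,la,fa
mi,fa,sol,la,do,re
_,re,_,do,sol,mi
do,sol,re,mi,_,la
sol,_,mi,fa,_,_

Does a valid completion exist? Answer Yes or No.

No row or column among the givens repeats a symbol, and propagating forced cells runs into no contradiction.
One valid completion exists (for instance, la do fa re mi sol / re mi do sol la fa / mi fa sol la do re / fa re la do sol mi / do sol re mi fa la / sol la mi fa re do).

Yes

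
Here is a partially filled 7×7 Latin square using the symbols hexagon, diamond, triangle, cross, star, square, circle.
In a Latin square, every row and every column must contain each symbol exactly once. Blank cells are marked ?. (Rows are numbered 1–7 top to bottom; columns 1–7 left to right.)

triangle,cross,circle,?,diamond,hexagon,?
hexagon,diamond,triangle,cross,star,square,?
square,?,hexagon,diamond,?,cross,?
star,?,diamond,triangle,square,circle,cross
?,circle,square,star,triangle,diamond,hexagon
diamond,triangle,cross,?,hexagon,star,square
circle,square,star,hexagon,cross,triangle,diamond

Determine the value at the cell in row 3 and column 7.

triangle

Row 1, column 4: row 1 has {hexagon, diamond, triangle, cross, circle} and column 4 has {hexagon, diamond, triangle, cross, star}, leaving only square.
Row 1, column 7: row 1 has {hexagon, diamond, triangle, cross, square, circle} and column 7 has {hexagon, diamond, cross, square}, leaving only star.
Row 2, column 7: row 2 has {hexagon, diamond, triangle, cross, star, square} and column 7 has {hexagon, diamond, cross, star, square}, leaving only circle.
Row 3 already has {hexagon, diamond, cross, square} and column 7 already has {hexagon, diamond, cross, star, square, circle}, so row 3, column 7 must be triangle.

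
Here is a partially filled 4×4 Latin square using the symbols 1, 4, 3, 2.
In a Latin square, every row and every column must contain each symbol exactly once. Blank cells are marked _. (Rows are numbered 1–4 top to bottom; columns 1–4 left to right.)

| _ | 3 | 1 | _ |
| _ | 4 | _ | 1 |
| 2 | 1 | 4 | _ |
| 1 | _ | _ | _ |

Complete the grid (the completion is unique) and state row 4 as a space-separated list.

Row 4, column 2: row 4 has {1} and column 2 has {1, 4, 3}, leaving only 2.
Row 4, column 3: row 4 has {1, 2} and column 3 has {1, 4}, leaving only 3.
Row 4, column 4: row 4 has {1, 3, 2} and column 4 has {1}, leaving only 4.
So row 4 reads: 1 2 3 4.

1 2 3 4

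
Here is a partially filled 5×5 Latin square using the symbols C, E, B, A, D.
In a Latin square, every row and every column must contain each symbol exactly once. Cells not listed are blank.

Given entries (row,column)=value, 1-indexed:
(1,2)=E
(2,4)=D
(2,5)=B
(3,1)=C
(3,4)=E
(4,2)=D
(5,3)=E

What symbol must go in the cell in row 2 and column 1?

E

Row 2, column 1 is narrowed to {E, A}.
If it were A, then row 2, column 3 would be left with no valid symbol.
So row 2, column 1 must be E.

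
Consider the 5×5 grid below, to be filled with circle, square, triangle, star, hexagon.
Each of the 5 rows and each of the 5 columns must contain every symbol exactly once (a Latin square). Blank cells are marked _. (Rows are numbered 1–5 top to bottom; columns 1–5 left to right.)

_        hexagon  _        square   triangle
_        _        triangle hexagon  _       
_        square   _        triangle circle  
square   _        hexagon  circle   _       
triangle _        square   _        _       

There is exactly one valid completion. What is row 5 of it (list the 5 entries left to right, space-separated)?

Row 5, column 4: row 5 has {square, triangle} and column 4 has {circle, square, triangle, hexagon}, leaving only star.
Row 5, column 2: row 5 has {square, triangle, star} and column 2 has {square, hexagon}, leaving only circle.
Row 5, column 5: row 5 has {circle, square, triangle, star} and column 5 has {circle, triangle}, leaving only hexagon.
So row 5 reads: triangle circle square star hexagon.

triangle circle square star hexagon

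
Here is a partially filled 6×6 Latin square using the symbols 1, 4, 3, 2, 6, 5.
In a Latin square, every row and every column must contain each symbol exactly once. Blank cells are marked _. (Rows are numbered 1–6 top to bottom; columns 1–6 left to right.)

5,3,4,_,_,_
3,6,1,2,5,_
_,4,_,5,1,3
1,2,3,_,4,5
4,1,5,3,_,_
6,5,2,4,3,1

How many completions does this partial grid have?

2

Row 1, column 4: eliminating its row and column leaves {1, 6}.
Row 1, column 5: eliminating its row and column leaves {2, 6}.
Row 1, column 6: eliminating its row and column leaves {2, 6}.
Row 2, column 6: eliminating its row and column leaves {4}.
Row 3, column 1: eliminating its row and column leaves {2}.
Row 3, column 3: eliminating its row and column leaves {6}.
Row 4, column 4: eliminating its row and column leaves {6}.
Row 5, column 5: eliminating its row and column leaves {2, 6}.
Row 5, column 6: eliminating its row and column leaves {2, 6}.
Enumerating the assignments across these blanks that avoid any row or column repeat gives 2 completions.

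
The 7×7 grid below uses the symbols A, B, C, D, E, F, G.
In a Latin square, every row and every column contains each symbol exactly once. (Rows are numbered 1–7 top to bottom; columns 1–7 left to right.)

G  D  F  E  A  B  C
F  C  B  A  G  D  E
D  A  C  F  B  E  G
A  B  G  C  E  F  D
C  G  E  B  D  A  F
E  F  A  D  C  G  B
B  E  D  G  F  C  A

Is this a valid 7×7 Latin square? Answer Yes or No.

Each row is a permutation of the 7 symbols, and so is each column.

Yes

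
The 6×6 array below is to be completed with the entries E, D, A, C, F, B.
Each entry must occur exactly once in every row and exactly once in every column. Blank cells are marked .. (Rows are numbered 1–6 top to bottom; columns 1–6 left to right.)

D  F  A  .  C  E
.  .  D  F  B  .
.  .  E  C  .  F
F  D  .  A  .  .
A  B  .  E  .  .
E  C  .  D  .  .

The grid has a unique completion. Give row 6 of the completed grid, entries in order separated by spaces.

E C F D A B

Row 1, column 4: row 1 has {E, D, A, C, F} and column 4 has {E, D, A, C, F}, leaving only B.
Row 2, column 1: row 2 has {D, F, B} and column 1 has {E, D, A, F}, leaving only C.
Row 2, column 6: row 2 has {D, C, F, B} and column 6 has {E, F}, leaving only A.
Row 6, column 6: row 6 has {E, D, C} and column 6 has {E, A, F}, leaving only B.
Row 6, column 3: row 6 has {E, D, C, B} and column 3 has {E, D, A}, leaving only F.
Row 6, column 5: row 6 has {E, D, C, F, B} and column 5 has {C, B}, leaving only A.
So row 6 reads: E C F D A B.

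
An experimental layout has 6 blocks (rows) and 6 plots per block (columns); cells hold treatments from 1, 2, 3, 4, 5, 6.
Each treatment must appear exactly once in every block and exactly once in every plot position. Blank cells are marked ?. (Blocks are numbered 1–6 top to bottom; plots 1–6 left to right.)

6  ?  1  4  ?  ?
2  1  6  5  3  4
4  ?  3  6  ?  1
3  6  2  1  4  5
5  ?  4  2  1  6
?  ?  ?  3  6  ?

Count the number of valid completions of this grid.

2

Block 1, plot 2: eliminating its block and plot leaves {2, 3, 5}.
Block 1, plot 5: eliminating its block and plot leaves {2, 5}.
Block 1, plot 6: eliminating its block and plot leaves {2, 3}.
Block 3, plot 2: eliminating its block and plot leaves {2, 5}.
Block 3, plot 5: eliminating its block and plot leaves {2, 5}.
Block 5, plot 2: eliminating its block and plot leaves {3}.
Block 6, plot 1: eliminating its block and plot leaves {1}.
Block 6, plot 2: eliminating its block and plot leaves {2, 4, 5}.
Block 6, plot 3: eliminating its block and plot leaves {5}.
Block 6, plot 6: eliminating its block and plot leaves {2}.
Enumerating the assignments across these blanks that avoid any block or plot repeat gives 2 completions.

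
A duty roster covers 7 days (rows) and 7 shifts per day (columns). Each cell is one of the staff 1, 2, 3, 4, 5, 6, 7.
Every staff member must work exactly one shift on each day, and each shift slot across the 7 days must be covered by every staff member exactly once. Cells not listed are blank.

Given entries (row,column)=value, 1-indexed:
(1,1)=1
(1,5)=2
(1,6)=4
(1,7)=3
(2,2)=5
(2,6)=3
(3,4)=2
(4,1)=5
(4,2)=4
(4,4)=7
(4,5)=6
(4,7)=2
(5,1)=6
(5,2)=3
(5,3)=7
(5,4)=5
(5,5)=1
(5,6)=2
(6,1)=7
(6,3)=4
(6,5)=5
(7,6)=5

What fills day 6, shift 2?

Day 1, shift 4: day 1 has {1, 2, 3, 4} and shift 4 has {2, 5, 7}, leaving only 6.
Day 1, shift 2: day 1 has {1, 2, 3, 4, 6} and shift 2 has {3, 4, 5}, leaving only 7.
Day 1, shift 3: day 1 has {1, 2, 3, 4, 6, 7} and shift 3 has {4, 7}, leaving only 5.
Day 4, shift 6: day 4 has {2, 4, 5, 6, 7} and shift 6 has {2, 3, 4, 5}, leaving only 1.
Day 4, shift 3: day 4 has {1, 2, 4, 5, 6, 7} and shift 3 has {4, 5, 7}, leaving only 3.
Day 5, shift 7: day 5 has {1, 2, 3, 5, 6, 7} and shift 7 has {2, 3}, leaving only 4.
Day 6, shift 6: day 6 has {4, 5, 7} and shift 6 has {1, 2, 3, 4, 5}, leaving only 6.
Day 3, shift 6: day 3 has {2} and shift 6 has {1, 2, 3, 4, 5, 6}, leaving only 7.
Day 6, shift 7: day 6 has {4, 5, 6, 7} and shift 7 has {2, 3, 4}, leaving only 1.
Day 6 already has {1, 4, 5, 6, 7} and shift 2 already has {3, 4, 5, 7}, so day 6, shift 2 must be 2.

2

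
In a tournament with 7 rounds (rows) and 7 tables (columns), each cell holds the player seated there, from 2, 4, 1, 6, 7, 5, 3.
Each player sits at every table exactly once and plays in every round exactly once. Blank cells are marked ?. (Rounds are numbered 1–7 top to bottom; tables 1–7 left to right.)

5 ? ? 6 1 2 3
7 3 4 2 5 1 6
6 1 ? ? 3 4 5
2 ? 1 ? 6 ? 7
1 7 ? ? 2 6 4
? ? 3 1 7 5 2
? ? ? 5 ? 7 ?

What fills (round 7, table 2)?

Round 1, table 2: round 1 has {2, 1, 6, 5, 3} and table 2 has {1, 7, 3}, leaving only 4.
Round 1, table 3: round 1 has {2, 4, 1, 6, 5, 3} and table 3 has {4, 1, 3}, leaving only 7.
Round 3, table 3: round 3 has {4, 1, 6, 5, 3} and table 3 has {4, 1, 7, 3}, leaving only 2.
Round 3, table 4: round 3 has {2, 4, 1, 6, 5, 3} and table 4 has {2, 1, 6, 5}, leaving only 7.
Round 4, table 2: round 4 has {2, 1, 6, 7} and table 2 has {4, 1, 7, 3}, leaving only 5.
Round 4, table 6: round 4 has {2, 1, 6, 7, 5} and table 6 has {2, 4, 1, 6, 7, 5}, leaving only 3.
Round 4, table 4: round 4 has {2, 1, 6, 7, 5, 3} and table 4 has {2, 1, 6, 7, 5}, leaving only 4.
Round 5, table 3: round 5 has {2, 4, 1, 6, 7} and table 3 has {2, 4, 1, 7, 3}, leaving only 5.
Round 5, table 4: round 5 has {2, 4, 1, 6, 7, 5} and table 4 has {2, 4, 1, 6, 7, 5}, leaving only 3.
Round 6, table 1: round 6 has {2, 1, 7, 5, 3} and table 1 has {2, 1, 6, 7, 5}, leaving only 4.
Round 6, table 2: round 6 has {2, 4, 1, 7, 5, 3} and table 2 has {4, 1, 7, 5, 3}, leaving only 6.
Round 7 already has {7, 5} and table 2 already has {4, 1, 6, 7, 5, 3}, so round 7, table 2 must be 2.

2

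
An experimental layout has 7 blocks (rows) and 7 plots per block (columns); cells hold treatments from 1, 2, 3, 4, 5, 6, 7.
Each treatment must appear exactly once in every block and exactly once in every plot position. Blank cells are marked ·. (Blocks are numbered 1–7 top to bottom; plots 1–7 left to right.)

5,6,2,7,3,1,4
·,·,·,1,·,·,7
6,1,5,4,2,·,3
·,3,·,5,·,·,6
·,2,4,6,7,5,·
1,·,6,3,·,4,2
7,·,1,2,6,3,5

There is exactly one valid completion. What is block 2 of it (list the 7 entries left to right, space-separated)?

2 5 3 1 4 6 7

Block 2, plot 3: block 2 has {1, 7} and plot 3 has {1, 2, 4, 5, 6}, leaving only 3.
Block 3, plot 6: block 3 has {1, 2, 3, 4, 5, 6} and plot 6 has {1, 3, 4, 5}, leaving only 7.
Block 4, plot 3: block 4 has {3, 5, 6} and plot 3 has {1, 2, 3, 4, 5, 6}, leaving only 7.
Block 4, plot 6: block 4 has {3, 5, 6, 7} and plot 6 has {1, 3, 4, 5, 7}, leaving only 2.
Block 2, plot 6: block 2 has {1, 3, 7} and plot 6 has {1, 2, 3, 4, 5, 7}, leaving only 6.
Block 4, plot 1: block 4 has {2, 3, 5, 6, 7} and plot 1 has {1, 5, 6, 7}, leaving only 4.
Block 2, plot 1: block 2 has {1, 3, 6, 7} and plot 1 has {1, 4, 5, 6, 7}, leaving only 2.
Block 4, plot 5: block 4 has {2, 3, 4, 5, 6, 7} and plot 5 has {2, 3, 6, 7}, leaving only 1.
Block 5, plot 1: block 5 has {2, 4, 5, 6, 7} and plot 1 has {1, 2, 4, 5, 6, 7}, leaving only 3.
Block 5, plot 7: block 5 has {2, 3, 4, 5, 6, 7} and plot 7 has {2, 3, 4, 5, 6, 7}, leaving only 1.
Block 6, plot 5: block 6 has {1, 2, 3, 4, 6} and plot 5 has {1, 2, 3, 6, 7}, leaving only 5.
Block 2, plot 5: block 2 has {1, 2, 3, 6, 7} and plot 5 has {1, 2, 3, 5, 6, 7}, leaving only 4.
Block 2, plot 2: block 2 has {1, 2, 3, 4, 6, 7} and plot 2 has {1, 2, 3, 6}, leaving only 5.
So block 2 reads: 2 5 3 1 4 6 7.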